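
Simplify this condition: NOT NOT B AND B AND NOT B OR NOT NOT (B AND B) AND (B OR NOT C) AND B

B

NOT NOT B AND B AND NOT B OR NOT NOT (B AND B) AND (B OR NOT C) AND B
= NOT NOT B AND B AND NOT B OR B AND B AND (B OR NOT C) AND B
= NOT NOT B AND B AND NOT B OR B AND B AND B
= B AND B AND NOT B OR B AND B AND B
= B AND B
= B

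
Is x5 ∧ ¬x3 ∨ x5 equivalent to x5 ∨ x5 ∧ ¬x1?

Yes

E1: x5 ∧ ¬x3 ∨ x5
    = x5
E2: x5 ∨ x5 ∧ ¬x1
    = x5
Both reduce to x5, so they are equivalent.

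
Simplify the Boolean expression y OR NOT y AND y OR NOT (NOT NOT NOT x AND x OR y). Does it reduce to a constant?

y OR NOT y AND y OR NOT (NOT NOT NOT x AND x OR y)
= y OR NOT (NOT NOT NOT x AND x OR y)   — complement / identity
= y OR NOT (NOT x AND x OR y)   — double negation
= y OR NOT y   — complement / identity
= TRUE   — complement

TRUE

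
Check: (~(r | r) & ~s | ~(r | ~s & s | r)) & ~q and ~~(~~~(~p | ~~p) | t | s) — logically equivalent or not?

No

E1: (~(r | r) & ~s | ~(r | ~s & s | r)) & ~q
    = (~(r | r) & ~s | ~(r | r)) & ~q   [complement / identity]
    = ~(r | r) & ~q   [absorption]
    = ~r & ~q   [idempotence]
E2: ~~(~~~(~p | ~~p) | t | s)
    = ~~(~~(p & ~p) | t | s)   [De Morgan]
    = ~~(p & ~p | t | s)   [double negation]
    = p & ~p | t | s   [double negation]
    = t | s   [complement / identity]
These differ: at p=0, q=1, r=1, s=1, t=1, E1 = 0 but E2 = 1.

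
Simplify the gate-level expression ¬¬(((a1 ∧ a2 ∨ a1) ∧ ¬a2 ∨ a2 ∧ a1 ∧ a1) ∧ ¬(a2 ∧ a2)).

a1 ∧ ¬a2

¬¬(((a1 ∧ a2 ∨ a1) ∧ ¬a2 ∨ a2 ∧ a1 ∧ a1) ∧ ¬(a2 ∧ a2))
= ¬¬(((a1 ∧ a2 ∨ a1) ∧ ¬a2 ∨ a2 ∧ a1 ∧ a1) ∧ ¬a2)
= ¬¬(((a1 ∧ a2 ∨ a1) ∧ ¬a2 ∨ a2 ∧ a1) ∧ ¬a2)
= ((a1 ∧ a2 ∨ a1) ∧ ¬a2 ∨ a2 ∧ a1) ∧ ¬a2
= (a1 ∧ ¬a2 ∨ a2 ∧ a1) ∧ ¬a2
= a1 ∧ ¬a2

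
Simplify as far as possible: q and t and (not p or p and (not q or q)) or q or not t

q or not t

q and t and (not p or p and (not q or q)) or q or not t
= q and t and (not p or p) or q or not t   (complement / identity)
= q and t or q or not t   (complement / identity)
= q or not t   (absorption)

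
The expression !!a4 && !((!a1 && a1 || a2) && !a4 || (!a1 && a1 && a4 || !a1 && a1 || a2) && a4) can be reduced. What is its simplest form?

!!a4 && !((!a1 && a1 || a2) && !a4 || (!a1 && a1 && a4 || !a1 && a1 || a2) && a4)
= !!a4 && !((!a1 && a1 || a2) && !a4 || (!a1 && a1 || a2) && a4)   [absorption]
= !!a4 && !(!a1 && a1 || a2)   [distribution]
= !!a4 && !a2   [complement / identity]
= a4 && !a2   [double negation]

a4 && !a2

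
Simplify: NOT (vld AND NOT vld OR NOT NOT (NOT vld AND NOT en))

vld OR en

NOT (vld AND NOT vld OR NOT NOT (NOT vld AND NOT en))
= NOT (vld AND NOT vld OR NOT vld AND NOT en)   — double negation
= NOT (NOT vld AND NOT en)   — complement / identity
= vld OR en   — De Morgan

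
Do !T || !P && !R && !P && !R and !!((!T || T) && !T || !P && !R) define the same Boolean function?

Yes

E1: !T || !P && !R && !P && !R
    = !T || !P && !R
E2: !!((!T || T) && !T || !P && !R)
    = !!(!T || !P && !R)
    = !T || !P && !R
Both reduce to !T || !P && !R, so they are equivalent.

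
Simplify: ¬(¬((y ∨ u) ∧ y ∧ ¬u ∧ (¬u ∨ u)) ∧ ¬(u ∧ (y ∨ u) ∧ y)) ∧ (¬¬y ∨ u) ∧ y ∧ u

¬(¬((y ∨ u) ∧ y ∧ ¬u ∧ (¬u ∨ u)) ∧ ¬(u ∧ (y ∨ u) ∧ y)) ∧ (¬¬y ∨ u) ∧ y ∧ u
= ¬(¬((y ∨ u) ∧ y ∧ ¬u) ∧ ¬(u ∧ (y ∨ u) ∧ y)) ∧ (¬¬y ∨ u) ∧ y ∧ u
= ((y ∨ u) ∧ y ∧ ¬u ∨ u ∧ (y ∨ u) ∧ y) ∧ (¬¬y ∨ u) ∧ y ∧ u
= ((y ∨ u) ∧ y ∧ ¬u ∨ u ∧ (y ∨ u) ∧ y) ∧ (y ∨ u) ∧ y ∧ u
= (y ∨ u) ∧ y ∧ (y ∨ u) ∧ y ∧ u
= (y ∨ u) ∧ y ∧ u
= y ∧ u

y ∧ u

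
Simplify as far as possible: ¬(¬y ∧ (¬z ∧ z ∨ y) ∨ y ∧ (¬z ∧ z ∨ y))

¬(¬y ∧ (¬z ∧ z ∨ y) ∨ y ∧ (¬z ∧ z ∨ y))
= ¬(¬z ∧ z ∨ y)   — distribution
= ¬y   — complement / identity

¬y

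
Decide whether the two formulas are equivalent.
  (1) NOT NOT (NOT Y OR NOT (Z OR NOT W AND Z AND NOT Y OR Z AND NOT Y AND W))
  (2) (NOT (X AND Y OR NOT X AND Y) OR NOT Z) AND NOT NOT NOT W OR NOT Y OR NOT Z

E1: NOT NOT (NOT Y OR NOT (Z OR NOT W AND Z AND NOT Y OR Z AND NOT Y AND W))
    = NOT Y OR NOT (Z OR NOT W AND Z AND NOT Y OR Z AND NOT Y AND W)
    = NOT Y OR NOT (Z OR Z AND NOT Y)
    = NOT Y OR NOT Z
E2: (NOT (X AND Y OR NOT X AND Y) OR NOT Z) AND NOT NOT NOT W OR NOT Y OR NOT Z
    = (NOT Y OR NOT Z) AND NOT NOT NOT W OR NOT Y OR NOT Z
    = (NOT Y OR NOT Z) AND NOT W OR NOT Y OR NOT Z
    = NOT Y OR NOT Z
Both reduce to NOT Y OR NOT Z, so they are equivalent.

Yes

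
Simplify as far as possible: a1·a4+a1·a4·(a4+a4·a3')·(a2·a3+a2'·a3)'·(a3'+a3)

a1·a4

a1·a4+a1·a4·(a4+a4·a3')·(a2·a3+a2'·a3)'·(a3'+a3)
= a1·a4+a1·a4·a4·(a2·a3+a2'·a3)'·(a3'+a3)   [absorption]
= a1·a4+a1·a4·a4·a3'·(a3'+a3)   [distribution]
= a1·a4+a1·a4·a4·a3'   [complement / identity]
= a1·a4+a1·a4·a3'   [idempotence]
= a1·a4   [absorption]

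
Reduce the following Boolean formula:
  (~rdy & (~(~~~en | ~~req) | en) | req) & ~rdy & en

~rdy & en

(~rdy & (~(~~~en | ~~req) | en) | req) & ~rdy & en
= (~rdy & (~(~en | ~~req) | en) | req) & ~rdy & en   — double negation
= (~rdy & (en & ~req | en) | req) & ~rdy & en   — De Morgan
= (~rdy & en | req) & ~rdy & en   — absorption
= ~rdy & en   — absorption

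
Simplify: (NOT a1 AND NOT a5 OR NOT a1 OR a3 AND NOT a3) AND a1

FALSE

(NOT a1 AND NOT a5 OR NOT a1 OR a3 AND NOT a3) AND a1
= (NOT a1 AND NOT a5 OR NOT a1) AND a1   (complement / identity)
= NOT a1 AND a1   (absorption)
= FALSE   (complement)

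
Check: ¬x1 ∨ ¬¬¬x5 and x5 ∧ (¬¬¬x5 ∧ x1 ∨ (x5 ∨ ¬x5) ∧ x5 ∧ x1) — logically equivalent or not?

No

E1: ¬x1 ∨ ¬¬¬x5
    = ¬x1 ∨ ¬x5   (double negation)
E2: x5 ∧ (¬¬¬x5 ∧ x1 ∨ (x5 ∨ ¬x5) ∧ x5 ∧ x1)
    = x5 ∧ (¬¬¬x5 ∧ x1 ∨ x5 ∧ x1)   (complement / identity)
    = x5 ∧ (¬x5 ∧ x1 ∨ x5 ∧ x1)   (double negation)
    = x5 ∧ x1   (distribution)
These differ: at x1=0, x5=0, E1 = 1 but E2 = 0.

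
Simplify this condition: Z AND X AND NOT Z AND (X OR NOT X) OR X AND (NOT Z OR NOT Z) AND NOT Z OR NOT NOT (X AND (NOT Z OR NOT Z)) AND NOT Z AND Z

Z AND X AND NOT Z AND (X OR NOT X) OR X AND (NOT Z OR NOT Z) AND NOT Z OR NOT NOT (X AND (NOT Z OR NOT Z)) AND NOT Z AND Z
= Z AND X AND NOT Z AND (X OR NOT X) OR X AND (NOT Z OR NOT Z) AND NOT Z OR X AND (NOT Z OR NOT Z) AND NOT Z AND Z   [double negation]
= Z AND X AND NOT Z AND (X OR NOT X) OR X AND (NOT Z OR NOT Z) AND NOT Z   [absorption]
= Z AND X AND NOT Z AND (X OR NOT X) OR X AND NOT Z AND NOT Z   [idempotence]
= Z AND X AND NOT Z OR X AND NOT Z AND NOT Z   [complement / identity]
= X AND NOT Z   [distribution]

X AND NOT Z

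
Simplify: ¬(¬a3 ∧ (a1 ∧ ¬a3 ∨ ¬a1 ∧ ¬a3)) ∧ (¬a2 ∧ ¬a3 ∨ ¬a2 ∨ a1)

a3 ∧ (¬a2 ∨ a1)

¬(¬a3 ∧ (a1 ∧ ¬a3 ∨ ¬a1 ∧ ¬a3)) ∧ (¬a2 ∧ ¬a3 ∨ ¬a2 ∨ a1)
= ¬(¬a3 ∧ ¬a3) ∧ (¬a2 ∧ ¬a3 ∨ ¬a2 ∨ a1)
= (a3 ∨ a3) ∧ (¬a2 ∧ ¬a3 ∨ ¬a2 ∨ a1)
= (a3 ∨ a3) ∧ (¬a2 ∨ a1)
= a3 ∧ (¬a2 ∨ a1)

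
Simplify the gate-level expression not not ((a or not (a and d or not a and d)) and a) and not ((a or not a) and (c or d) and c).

a and not c

not not ((a or not (a and d or not a and d)) and a) and not ((a or not a) and (c or d) and c)
= (a or not (a and d or not a and d)) and a and not ((a or not a) and (c or d) and c)
= (a or not d) and a and not ((a or not a) and (c or d) and c)
= (a or not d) and a and not ((c or d) and c)
= (a or not d) and a and not c
= a and not c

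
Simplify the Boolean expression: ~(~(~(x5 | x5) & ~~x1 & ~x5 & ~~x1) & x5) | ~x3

~(~(~(x5 | x5) & ~~x1 & ~x5 & ~~x1) & x5) | ~x3
= ~(~(~x5 & ~~x1 & ~x5 & ~~x1) & x5) | ~x3   [idempotence]
= ~(~(~x5 & ~~x1) & x5) | ~x3   [idempotence]
= ~((x5 | ~x1) & x5) | ~x3   [De Morgan]
= ~x5 | ~x3   [absorption]

~x5 | ~x3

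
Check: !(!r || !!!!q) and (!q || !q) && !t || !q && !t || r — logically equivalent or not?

No

E1: !(!r || !!!!q)
    = r && !!!q   [De Morgan]
    = r && !q   [double negation]
E2: (!q || !q) && !t || !q && !t || r
    = !q && !t || !q && !t || r   [idempotence]
    = !q && !t || r   [idempotence]
These differ: at q=1, r=1, t=0, E1 = 0 but E2 = 1.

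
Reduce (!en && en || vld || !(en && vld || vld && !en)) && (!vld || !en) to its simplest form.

(!en && en || vld || !(en && vld || vld && !en)) && (!vld || !en)
= (vld || !(en && vld || vld && !en)) && (!vld || !en)   — complement / identity
= (vld || !vld) && (!vld || !en)   — distribution
= !vld || !en   — complement / identity

!vld || !en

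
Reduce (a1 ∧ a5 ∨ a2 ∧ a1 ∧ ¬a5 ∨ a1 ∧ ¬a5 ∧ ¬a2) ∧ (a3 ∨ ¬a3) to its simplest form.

a1

(a1 ∧ a5 ∨ a2 ∧ a1 ∧ ¬a5 ∨ a1 ∧ ¬a5 ∧ ¬a2) ∧ (a3 ∨ ¬a3)
= a1 ∧ a5 ∨ a2 ∧ a1 ∧ ¬a5 ∨ a1 ∧ ¬a5 ∧ ¬a2   — complement / identity
= a1 ∧ a5 ∨ a1 ∧ ¬a5   — distribution
= a1   — distribution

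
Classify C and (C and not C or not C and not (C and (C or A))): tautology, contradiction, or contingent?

contradiction

C and (C and not C or not C and not (C and (C or A)))
= C and (C and not C or not C and not C)
= C and not C
= False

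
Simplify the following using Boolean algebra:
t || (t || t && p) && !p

t

t || (t || t && p) && !p
= t || t && !p
= t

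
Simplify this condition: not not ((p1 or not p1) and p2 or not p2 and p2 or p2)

not not ((p1 or not p1) and p2 or not p2 and p2 or p2)
= (p1 or not p1) and p2 or not p2 and p2 or p2
= (p1 or not p1) and p2 or p2
= p2 or p2
= p2

p2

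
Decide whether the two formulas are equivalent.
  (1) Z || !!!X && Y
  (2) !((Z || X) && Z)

E1: Z || !!!X && Y
    = Z || !X && Y   (double negation)
E2: !((Z || X) && Z)
    = !Z   (absorption)
These differ: at X=0, Y=1, Z=1, E1 = 1 but E2 = 0.

No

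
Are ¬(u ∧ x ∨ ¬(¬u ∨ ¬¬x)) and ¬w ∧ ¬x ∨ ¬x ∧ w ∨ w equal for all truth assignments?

No

E1: ¬(u ∧ x ∨ ¬(¬u ∨ ¬¬x))
    = ¬(u ∧ x ∨ u ∧ ¬x)   — De Morgan
    = ¬u   — distribution
E2: ¬w ∧ ¬x ∨ ¬x ∧ w ∨ w
    = ¬x ∨ w   — distribution
These differ: at u=1, w=0, x=0, E1 = 0 but E2 = 1.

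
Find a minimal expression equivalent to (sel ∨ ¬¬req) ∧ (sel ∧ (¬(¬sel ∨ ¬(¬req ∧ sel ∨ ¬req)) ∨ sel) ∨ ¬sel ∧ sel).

sel

(sel ∨ ¬¬req) ∧ (sel ∧ (¬(¬sel ∨ ¬(¬req ∧ sel ∨ ¬req)) ∨ sel) ∨ ¬sel ∧ sel)
= (sel ∨ ¬¬req) ∧ (sel ∧ (sel ∧ (¬req ∧ sel ∨ ¬req) ∨ sel) ∨ ¬sel ∧ sel)   [De Morgan]
= (sel ∨ ¬¬req) ∧ (sel ∧ (sel ∧ ¬req ∨ sel) ∨ ¬sel ∧ sel)   [absorption]
= (sel ∨ ¬¬req) ∧ (sel ∧ sel ∨ ¬sel ∧ sel)   [absorption]
= (sel ∨ ¬¬req) ∧ sel   [distribution]
= (sel ∨ req) ∧ sel   [double negation]
= sel   [absorption]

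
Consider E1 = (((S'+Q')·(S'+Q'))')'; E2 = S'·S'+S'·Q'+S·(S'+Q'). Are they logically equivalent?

E1: (((S'+Q')·(S'+Q'))')'
    = (S'+Q')·(S'+Q')   — double negation
    = S'+Q'   — idempotence
E2: S'·S'+S'·Q'+S·(S'+Q')
    = S'·(S'+Q')+S·(S'+Q')   — distribution
    = S'+Q'   — distribution
Both reduce to S'+Q', so they are equivalent.

Yes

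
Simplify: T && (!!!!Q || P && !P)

T && Q

T && (!!!!Q || P && !P)
= T && !!!!Q
= T && !!Q
= T && Q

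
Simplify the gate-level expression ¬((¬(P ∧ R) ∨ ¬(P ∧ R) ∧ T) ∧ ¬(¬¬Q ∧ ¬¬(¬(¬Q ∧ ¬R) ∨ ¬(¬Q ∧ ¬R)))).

¬((¬(P ∧ R) ∨ ¬(P ∧ R) ∧ T) ∧ ¬(¬¬Q ∧ ¬¬(¬(¬Q ∧ ¬R) ∨ ¬(¬Q ∧ ¬R))))
= ¬((¬(P ∧ R) ∨ ¬(P ∧ R) ∧ T) ∧ ¬(¬¬Q ∧ ¬¬¬(¬Q ∧ ¬R)))   (idempotence)
= ¬((¬(P ∧ R) ∨ ¬(P ∧ R) ∧ T) ∧ ¬(¬¬Q ∧ ¬(¬Q ∧ ¬R)))   (double negation)
= ¬((¬(P ∧ R) ∨ ¬(P ∧ R) ∧ T) ∧ (¬Q ∨ ¬Q ∧ ¬R))   (De Morgan)
= ¬((¬(P ∧ R) ∨ ¬(P ∧ R) ∧ T) ∧ ¬Q)   (absorption)
= ¬(¬(P ∧ R) ∧ ¬Q)   (absorption)
= P ∧ R ∨ Q   (De Morgan)

P ∧ R ∨ Q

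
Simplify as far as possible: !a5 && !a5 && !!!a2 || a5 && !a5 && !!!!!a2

!a5 && !a2

!a5 && !a5 && !!!a2 || a5 && !a5 && !!!!!a2
= !a5 && !a5 && !!!a2 || a5 && !a5 && !!!a2   [double negation]
= !a5 && !!!a2   [distribution]
= !a5 && !a2   [double negation]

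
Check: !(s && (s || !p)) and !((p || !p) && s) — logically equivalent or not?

E1: !(s && (s || !p))
    = !s
E2: !((p || !p) && s)
    = !s
Both reduce to !s, so they are equivalent.

Yes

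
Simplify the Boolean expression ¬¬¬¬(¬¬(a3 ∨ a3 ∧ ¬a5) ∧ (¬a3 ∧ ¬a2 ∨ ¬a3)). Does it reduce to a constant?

False

¬¬¬¬(¬¬(a3 ∨ a3 ∧ ¬a5) ∧ (¬a3 ∧ ¬a2 ∨ ¬a3))
= ¬¬¬¬(¬¬a3 ∧ (¬a3 ∧ ¬a2 ∨ ¬a3))   — absorption
= ¬¬¬¬(a3 ∧ (¬a3 ∧ ¬a2 ∨ ¬a3))   — double negation
= ¬¬¬¬(a3 ∧ ¬a3)   — absorption
= ¬¬(a3 ∧ ¬a3)   — double negation
= a3 ∧ ¬a3   — double negation
= False   — complement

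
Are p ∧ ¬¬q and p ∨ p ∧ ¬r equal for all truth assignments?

E1: p ∧ ¬¬q
    = p ∧ q   — double negation
E2: p ∨ p ∧ ¬r
    = p   — absorption
These differ: at p=1, q=0, r=0, E1 = 0 but E2 = 1.

No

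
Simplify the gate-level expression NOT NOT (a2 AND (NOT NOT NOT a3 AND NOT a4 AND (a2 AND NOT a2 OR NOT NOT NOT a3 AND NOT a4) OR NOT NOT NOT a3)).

a2 AND NOT a3

NOT NOT (a2 AND (NOT NOT NOT a3 AND NOT a4 AND (a2 AND NOT a2 OR NOT NOT NOT a3 AND NOT a4) OR NOT NOT NOT a3))
= NOT NOT (a2 AND (NOT NOT NOT a3 AND NOT a4 AND NOT NOT NOT a3 AND NOT a4 OR NOT NOT NOT a3))
= NOT NOT (a2 AND (NOT NOT NOT a3 AND NOT a4 OR NOT NOT NOT a3))
= NOT NOT (a2 AND NOT NOT NOT a3)
= a2 AND NOT NOT NOT a3
= a2 AND NOT a3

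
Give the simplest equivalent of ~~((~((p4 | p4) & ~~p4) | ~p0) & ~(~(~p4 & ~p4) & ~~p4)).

~~((~((p4 | p4) & ~~p4) | ~p0) & ~(~(~p4 & ~p4) & ~~p4))
= ~~((~((p4 | p4) & ~~p4) | ~p0) & ~((p4 | p4) & ~~p4))
= ~~~((p4 | p4) & ~~p4)
= ~~~((p4 | p4) & p4)
= ~~~(p4 & p4)
= ~(p4 & p4)
= ~p4

~p4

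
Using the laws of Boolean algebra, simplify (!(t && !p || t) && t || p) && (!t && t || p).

p

(!(t && !p || t) && t || p) && (!t && t || p)
= (!t && t || p) && (!t && t || p)   [absorption]
= !t && t || p   [idempotence]
= p   [complement / identity]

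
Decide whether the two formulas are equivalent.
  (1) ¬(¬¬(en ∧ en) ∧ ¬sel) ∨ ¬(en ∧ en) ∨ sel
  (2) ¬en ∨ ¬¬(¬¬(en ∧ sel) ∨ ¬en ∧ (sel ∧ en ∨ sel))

Yes

E1: ¬(¬¬(en ∧ en) ∧ ¬sel) ∨ ¬(en ∧ en) ∨ sel
    = ¬(en ∧ en) ∨ sel ∨ ¬(en ∧ en) ∨ sel
    = ¬(en ∧ en) ∨ sel
    = ¬en ∨ sel
E2: ¬en ∨ ¬¬(¬¬(en ∧ sel) ∨ ¬en ∧ (sel ∧ en ∨ sel))
    = ¬en ∨ ¬¬(¬¬(en ∧ sel) ∨ ¬en ∧ sel)
    = ¬en ∨ ¬¬(en ∧ sel ∨ ¬en ∧ sel)
    = ¬en ∨ en ∧ sel ∨ ¬en ∧ sel
    = ¬en ∨ sel
Both reduce to ¬en ∨ sel, so they are equivalent.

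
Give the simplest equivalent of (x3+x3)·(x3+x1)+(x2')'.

(x3+x3)·(x3+x1)+(x2')'
= x3·(x3+x1)+(x2')'   [idempotence]
= x3·(x3+x1)+x2   [double negation]
= x3+x2   [absorption]

x3+x2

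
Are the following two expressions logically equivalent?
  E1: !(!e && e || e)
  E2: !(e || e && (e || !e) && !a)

Yes

E1: !(!e && e || e)
    = !e   [complement / identity]
E2: !(e || e && (e || !e) && !a)
    = !(e || e && !a)   [complement / identity]
    = !e   [absorption]
Both reduce to !e, so they are equivalent.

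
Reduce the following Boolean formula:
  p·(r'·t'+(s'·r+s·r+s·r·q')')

p·r'

p·(r'·t'+(s'·r+s·r+s·r·q')')
= p·(r'·t'+(s'·r+s·r)')   [absorption]
= p·(r'·t'+r')   [distribution]
= p·r'   [absorption]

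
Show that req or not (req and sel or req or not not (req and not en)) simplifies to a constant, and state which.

True

req or not (req and sel or req or not not (req and not en))
= req or not (req or not not (req and not en))   [absorption]
= req or not (req or req and not en)   [double negation]
= req or not req   [absorption]
= True   [complement]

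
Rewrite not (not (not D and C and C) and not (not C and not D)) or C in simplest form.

not D or C

not (not (not D and C and C) and not (not C and not D)) or C
= not D and C and C or not C and not D or C   (De Morgan)
= not D and C or not C and not D or C   (idempotence)
= not D or C   (distribution)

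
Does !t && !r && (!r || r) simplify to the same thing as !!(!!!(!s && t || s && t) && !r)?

Yes

E1: !t && !r && (!r || r)
    = !t && !r   [complement / identity]
E2: !!(!!!(!s && t || s && t) && !r)
    = !!(!(!s && t || s && t) && !r)   [double negation]
    = !(!s && t || s && t) && !r   [double negation]
    = !t && !r   [distribution]
Both reduce to !t && !r, so they are equivalent.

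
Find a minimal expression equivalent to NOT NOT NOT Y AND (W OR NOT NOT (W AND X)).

NOT Y AND W

NOT NOT NOT Y AND (W OR NOT NOT (W AND X))
= NOT NOT NOT Y AND (W OR W AND X)   — double negation
= NOT NOT NOT Y AND W   — absorption
= NOT Y AND W   — double negation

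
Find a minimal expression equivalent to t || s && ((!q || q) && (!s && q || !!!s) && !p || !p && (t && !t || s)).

t || s && ((!q || q) && (!s && q || !!!s) && !p || !p && (t && !t || s))
= t || s && ((!s && q || !!!s) && !p || !p && (t && !t || s))   [complement / identity]
= t || s && ((!s && q || !!!s) && !p || !p && s)   [complement / identity]
= t || s && ((!s && q || !s) && !p || !p && s)   [double negation]
= t || s && (!s && !p || !p && s)   [absorption]
= t || s && !p   [distribution]

t || s && !p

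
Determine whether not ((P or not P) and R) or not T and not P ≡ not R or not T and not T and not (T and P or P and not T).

Yes

E1: not ((P or not P) and R) or not T and not P
    = not R or not T and not P
E2: not R or not T and not T and not (T and P or P and not T)
    = not R or not T and not T and not P
    = not R or not T and not P
Both reduce to not R or not T and not P, so they are equivalent.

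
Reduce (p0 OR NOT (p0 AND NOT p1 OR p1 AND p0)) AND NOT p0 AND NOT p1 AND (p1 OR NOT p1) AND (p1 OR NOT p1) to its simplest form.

NOT p0 AND NOT p1

(p0 OR NOT (p0 AND NOT p1 OR p1 AND p0)) AND NOT p0 AND NOT p1 AND (p1 OR NOT p1) AND (p1 OR NOT p1)
= (p0 OR NOT (p0 AND NOT p1 OR p1 AND p0)) AND NOT p0 AND NOT p1 AND (p1 OR NOT p1)   — complement / identity
= (p0 OR NOT p0) AND NOT p0 AND NOT p1 AND (p1 OR NOT p1)   — distribution
= (p0 OR NOT p0) AND NOT p0 AND NOT p1   — complement / identity
= NOT p0 AND NOT p1   — complement / identity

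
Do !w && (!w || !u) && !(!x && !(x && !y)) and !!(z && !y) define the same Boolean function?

E1: !w && (!w || !u) && !(!x && !(x && !y))
    = !w && (!w || !u) && (x || x && !y)   — De Morgan
    = !w && (x || x && !y)   — absorption
    = !w && x   — absorption
E2: !!(z && !y)
    = z && !y   — double negation
These differ: at u=0, w=0, x=0, y=0, z=1, E1 = 0 but E2 = 1.

No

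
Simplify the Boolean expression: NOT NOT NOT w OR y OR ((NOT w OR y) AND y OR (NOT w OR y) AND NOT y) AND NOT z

NOT NOT NOT w OR y OR ((NOT w OR y) AND y OR (NOT w OR y) AND NOT y) AND NOT z
= NOT NOT NOT w OR y OR (NOT w OR y) AND NOT z   [distribution]
= NOT w OR y OR (NOT w OR y) AND NOT z   [double negation]
= NOT w OR y   [absorption]

NOT w OR y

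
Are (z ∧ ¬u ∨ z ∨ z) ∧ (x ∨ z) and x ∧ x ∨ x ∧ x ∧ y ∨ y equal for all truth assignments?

E1: (z ∧ ¬u ∨ z ∨ z) ∧ (x ∨ z)
    = z ∨ (z ∧ ¬u ∨ z) ∧ x   (distribution)
    = z ∨ z ∧ x   (absorption)
    = z   (absorption)
E2: x ∧ x ∨ x ∧ x ∧ y ∨ y
    = x ∧ x ∨ y   (absorption)
    = x ∨ y   (idempotence)
These differ: at u=1, x=1, y=0, z=0, E1 = 0 but E2 = 1.

No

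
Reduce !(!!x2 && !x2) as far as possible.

!(!!x2 && !x2)
= !x2 || x2
= true

true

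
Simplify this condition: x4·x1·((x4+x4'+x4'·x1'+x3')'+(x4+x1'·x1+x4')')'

x4·x1

x4·x1·((x4+x4'+x4'·x1'+x3')'+(x4+x1'·x1+x4')')'
= x4·x1·((x4+x4'+x3')'+(x4+x1'·x1+x4')')'   (absorption)
= x4·x1·(x4+x4'+x3')·(x4+x1'·x1+x4')   (De Morgan)
= x4·x1·(x4+x4'+x3')·(x4+x4')   (complement / identity)
= x4·x1·(x4+x4')   (absorption)
= x4·x1   (complement / identity)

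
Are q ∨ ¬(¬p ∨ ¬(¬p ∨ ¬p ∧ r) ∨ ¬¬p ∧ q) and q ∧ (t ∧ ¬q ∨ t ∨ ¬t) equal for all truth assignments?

Yes

E1: q ∨ ¬(¬p ∨ ¬(¬p ∨ ¬p ∧ r) ∨ ¬¬p ∧ q)
    = q ∨ ¬(¬p ∨ ¬¬p ∨ ¬¬p ∧ q)
    = q ∨ ¬(¬p ∨ ¬¬p)
    = q ∨ p ∧ ¬p
    = q
E2: q ∧ (t ∧ ¬q ∨ t ∨ ¬t)
    = q ∧ (t ∨ ¬t)
    = q
Both reduce to q, so they are equivalent.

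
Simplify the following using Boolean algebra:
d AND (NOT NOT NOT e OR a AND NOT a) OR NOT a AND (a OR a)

d AND (NOT NOT NOT e OR a AND NOT a) OR NOT a AND (a OR a)
= d AND (NOT NOT NOT e OR a AND NOT a) OR NOT a AND a   [idempotence]
= d AND NOT NOT NOT e OR NOT a AND a   [complement / identity]
= d AND NOT NOT NOT e   [complement / identity]
= d AND NOT e   [double negation]

d AND NOT e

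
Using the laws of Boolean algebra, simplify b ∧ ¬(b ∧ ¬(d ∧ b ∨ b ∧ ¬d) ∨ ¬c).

b ∧ c

b ∧ ¬(b ∧ ¬(d ∧ b ∨ b ∧ ¬d) ∨ ¬c)
= b ∧ ¬(b ∧ ¬b ∨ ¬c)   (distribution)
= b ∧ ¬¬c   (complement / identity)
= b ∧ c   (double negation)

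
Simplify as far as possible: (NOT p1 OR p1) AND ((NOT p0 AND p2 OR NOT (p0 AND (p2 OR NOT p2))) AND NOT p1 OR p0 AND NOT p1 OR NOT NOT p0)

NOT p1 OR p0

(NOT p1 OR p1) AND ((NOT p0 AND p2 OR NOT (p0 AND (p2 OR NOT p2))) AND NOT p1 OR p0 AND NOT p1 OR NOT NOT p0)
= (NOT p1 OR p1) AND ((NOT p0 AND p2 OR NOT (p0 AND (p2 OR NOT p2))) AND NOT p1 OR p0 AND NOT p1 OR p0)   [double negation]
= (NOT p1 OR p1) AND ((NOT p0 AND p2 OR NOT p0) AND NOT p1 OR p0 AND NOT p1 OR p0)   [complement / identity]
= (NOT p1 OR p1) AND (NOT p0 AND NOT p1 OR p0 AND NOT p1 OR p0)   [absorption]
= (NOT p1 OR p1) AND (NOT p1 OR p0)   [distribution]
= NOT p1 OR p0   [complement / identity]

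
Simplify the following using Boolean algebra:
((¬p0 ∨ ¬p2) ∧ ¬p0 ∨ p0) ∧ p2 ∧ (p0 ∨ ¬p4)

p2 ∧ (p0 ∨ ¬p4)

((¬p0 ∨ ¬p2) ∧ ¬p0 ∨ p0) ∧ p2 ∧ (p0 ∨ ¬p4)
= (¬p0 ∨ p0) ∧ p2 ∧ (p0 ∨ ¬p4)
= p2 ∧ (p0 ∨ ¬p4)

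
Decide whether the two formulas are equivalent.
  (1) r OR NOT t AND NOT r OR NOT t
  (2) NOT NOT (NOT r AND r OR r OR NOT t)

E1: r OR NOT t AND NOT r OR NOT t
    = r OR NOT t   [absorption]
E2: NOT NOT (NOT r AND r OR r OR NOT t)
    = NOT NOT (r OR NOT t)   [complement / identity]
    = r OR NOT t   [double negation]
Both reduce to r OR NOT t, so they are equivalent.

Yes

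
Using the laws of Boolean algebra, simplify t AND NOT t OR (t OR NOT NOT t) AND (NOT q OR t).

t AND NOT t OR (t OR NOT NOT t) AND (NOT q OR t)
= (t OR NOT NOT t) AND (NOT q OR t)
= (t OR t) AND (NOT q OR t)
= t AND NOT q OR t
= t

t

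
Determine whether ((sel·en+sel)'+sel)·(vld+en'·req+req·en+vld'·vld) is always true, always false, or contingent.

((sel·en+sel)'+sel)·(vld+en'·req+req·en+vld'·vld)
= ((sel·en+sel)'+sel)·(vld+req+vld'·vld)
= ((sel·en+sel)'+sel)·(vld+req)
= (sel'+sel)·(vld+req)
= vld+req
This depends on req, vld, so it is not a constant.

contingent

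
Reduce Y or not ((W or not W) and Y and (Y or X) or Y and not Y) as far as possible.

Y or not ((W or not W) and Y and (Y or X) or Y and not Y)
= Y or not (Y and (Y or X) or Y and not Y)   — complement / identity
= Y or not (Y and (Y or X))   — complement / identity
= Y or not Y   — absorption
= True   — complement

True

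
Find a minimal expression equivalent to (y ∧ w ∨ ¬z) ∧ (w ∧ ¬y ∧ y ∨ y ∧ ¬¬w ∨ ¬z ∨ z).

(y ∧ w ∨ ¬z) ∧ (w ∧ ¬y ∧ y ∨ y ∧ ¬¬w ∨ ¬z ∨ z)
= (y ∧ w ∨ ¬z) ∧ (y ∧ (w ∧ ¬y ∨ ¬¬w) ∨ ¬z ∨ z)   [distribution]
= (y ∧ w ∨ ¬z) ∧ (y ∧ (w ∧ ¬y ∨ w) ∨ ¬z ∨ z)   [double negation]
= (y ∧ w ∨ ¬z) ∧ (y ∧ w ∨ ¬z ∨ z)   [absorption]
= y ∧ w ∨ ¬z   [absorption]

y ∧ w ∨ ¬z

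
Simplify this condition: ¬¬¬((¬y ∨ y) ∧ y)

¬y

¬¬¬((¬y ∨ y) ∧ y)
= ¬¬¬y   (complement / identity)
= ¬y   (double negation)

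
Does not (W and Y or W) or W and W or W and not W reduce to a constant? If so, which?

not (W and Y or W) or W and W or W and not W
= not (W and Y or W) or W   [distribution]
= not W or W   [absorption]
= True   [complement]

yes, True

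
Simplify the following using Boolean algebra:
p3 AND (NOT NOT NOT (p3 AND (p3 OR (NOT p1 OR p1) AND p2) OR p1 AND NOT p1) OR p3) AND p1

p3 AND (NOT NOT NOT (p3 AND (p3 OR (NOT p1 OR p1) AND p2) OR p1 AND NOT p1) OR p3) AND p1
= p3 AND (NOT NOT NOT (p3 AND (p3 OR p2) OR p1 AND NOT p1) OR p3) AND p1   [complement / identity]
= p3 AND (NOT (p3 AND (p3 OR p2) OR p1 AND NOT p1) OR p3) AND p1   [double negation]
= p3 AND (NOT (p3 OR p1 AND NOT p1) OR p3) AND p1   [absorption]
= p3 AND (NOT p3 OR p3) AND p1   [complement / identity]
= p3 AND p1   [complement / identity]

p3 AND p1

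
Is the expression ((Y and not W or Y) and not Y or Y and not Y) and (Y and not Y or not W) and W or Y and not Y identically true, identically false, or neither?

identically false

((Y and not W or Y) and not Y or Y and not Y) and (Y and not Y or not W) and W or Y and not Y
= (Y and not Y or Y and not Y) and (Y and not Y or not W) and W or Y and not Y
= Y and not Y and (Y and not Y or not W) and W or Y and not Y
= Y and not Y and W or Y and not Y
= Y and not Y
= False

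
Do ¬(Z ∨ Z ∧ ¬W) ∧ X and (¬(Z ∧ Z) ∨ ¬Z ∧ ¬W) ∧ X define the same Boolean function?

Yes

E1: ¬(Z ∨ Z ∧ ¬W) ∧ X
    = ¬Z ∧ X   [absorption]
E2: (¬(Z ∧ Z) ∨ ¬Z ∧ ¬W) ∧ X
    = (¬Z ∨ ¬Z ∧ ¬W) ∧ X   [idempotence]
    = ¬Z ∧ X   [absorption]
Both reduce to ¬Z ∧ X, so they are equivalent.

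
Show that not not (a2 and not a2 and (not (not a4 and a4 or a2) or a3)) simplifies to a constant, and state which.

False

not not (a2 and not a2 and (not (not a4 and a4 or a2) or a3))
= not not (a2 and not a2 and (not a2 or a3))   (complement / identity)
= a2 and not a2 and (not a2 or a3)   (double negation)
= a2 and not a2   (absorption)
= False   (complement)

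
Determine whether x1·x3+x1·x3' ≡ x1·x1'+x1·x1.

E1: x1·x3+x1·x3'
    = x1   — distribution
E2: x1·x1'+x1·x1
    = x1   — distribution
Both reduce to x1, so they are equivalent.

Yes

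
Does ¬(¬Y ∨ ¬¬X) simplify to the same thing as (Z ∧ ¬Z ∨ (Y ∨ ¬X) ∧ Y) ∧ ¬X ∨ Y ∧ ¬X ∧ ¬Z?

E1: ¬(¬Y ∨ ¬¬X)
    = Y ∧ ¬X   — De Morgan
E2: (Z ∧ ¬Z ∨ (Y ∨ ¬X) ∧ Y) ∧ ¬X ∨ Y ∧ ¬X ∧ ¬Z
    = (Y ∨ ¬X) ∧ Y ∧ ¬X ∨ Y ∧ ¬X ∧ ¬Z   — complement / identity
    = Y ∧ ¬X ∨ Y ∧ ¬X ∧ ¬Z   — absorption
    = Y ∧ ¬X   — absorption
Both reduce to Y ∧ ¬X, so they are equivalent.

Yes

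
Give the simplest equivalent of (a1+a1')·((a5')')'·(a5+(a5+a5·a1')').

(a1+a1')·((a5')')'·(a5+(a5+a5·a1')')
= ((a5')')'·(a5+(a5+a5·a1')')   — complement / identity
= ((a5')')'·(a5+a5')   — absorption
= a5'·(a5+a5')   — double negation
= a5'   — complement / identity

a5'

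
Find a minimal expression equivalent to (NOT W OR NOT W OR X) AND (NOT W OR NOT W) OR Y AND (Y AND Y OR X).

(NOT W OR NOT W OR X) AND (NOT W OR NOT W) OR Y AND (Y AND Y OR X)
= (NOT W OR NOT W OR X) AND (NOT W OR NOT W) OR Y AND (Y OR X)   — idempotence
= NOT W OR NOT W OR Y AND (Y OR X)   — absorption
= NOT W OR Y AND (Y OR X)   — idempotence
= NOT W OR Y   — absorption

NOT W OR Y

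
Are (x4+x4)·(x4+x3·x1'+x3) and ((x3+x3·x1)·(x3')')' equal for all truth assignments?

No

E1: (x4+x4)·(x4+x3·x1'+x3)
    = x4·(x3·x1'+x3)+x4   — distribution
    = x4·x3+x4   — absorption
    = x4   — absorption
E2: ((x3+x3·x1)·(x3')')'
    = ((x3+x3·x1)·x3)'   — double negation
    = (x3·x3)'   — absorption
    = x3'   — idempotence
These differ: at x1=0, x3=0, x4=0, E1 = 0 but E2 = 1.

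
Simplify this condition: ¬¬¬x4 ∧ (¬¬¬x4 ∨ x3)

¬x4

¬¬¬x4 ∧ (¬¬¬x4 ∨ x3)
= ¬¬¬x4
= ¬x4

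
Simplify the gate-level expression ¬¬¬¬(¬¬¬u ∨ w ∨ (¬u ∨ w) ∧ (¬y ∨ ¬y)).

¬u ∨ w

¬¬¬¬(¬¬¬u ∨ w ∨ (¬u ∨ w) ∧ (¬y ∨ ¬y))
= ¬¬¬¬(¬u ∨ w ∨ (¬u ∨ w) ∧ (¬y ∨ ¬y))   — double negation
= ¬¬¬¬(¬u ∨ w ∨ (¬u ∨ w) ∧ ¬y)   — idempotence
= ¬¬¬¬(¬u ∨ w)   — absorption
= ¬¬(¬u ∨ w)   — double negation
= ¬u ∨ w   — double negation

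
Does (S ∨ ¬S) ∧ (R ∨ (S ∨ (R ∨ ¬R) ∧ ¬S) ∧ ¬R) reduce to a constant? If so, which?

yes, True

(S ∨ ¬S) ∧ (R ∨ (S ∨ (R ∨ ¬R) ∧ ¬S) ∧ ¬R)
= (S ∨ ¬S) ∧ (R ∨ (S ∨ ¬S) ∧ ¬R)   — complement / identity
= (S ∨ ¬S) ∧ (R ∨ ¬R)   — complement / identity
= S ∨ ¬S   — complement / identity
= True   — complement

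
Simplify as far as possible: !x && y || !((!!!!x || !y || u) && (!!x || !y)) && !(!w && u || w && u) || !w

!x && y || !w

!x && y || !((!!!!x || !y || u) && (!!x || !y)) && !(!w && u || w && u) || !w
= !x && y || !((!!x || !y || u) && (!!x || !y)) && !(!w && u || w && u) || !w   — double negation
= !x && y || !(!!x || !y) && !(!w && u || w && u) || !w   — absorption
= !x && y || !(!!x || !y) && !u || !w   — distribution
= !x && y || !x && y && !u || !w   — De Morgan
= !x && y || !w   — absorption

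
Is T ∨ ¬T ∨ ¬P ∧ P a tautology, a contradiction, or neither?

tautology

T ∨ ¬T ∨ ¬P ∧ P
= T ∨ ¬T   (complement / identity)
= True   (complement)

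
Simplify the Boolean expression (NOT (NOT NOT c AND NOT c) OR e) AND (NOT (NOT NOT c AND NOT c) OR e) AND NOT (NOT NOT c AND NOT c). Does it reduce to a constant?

TRUE

(NOT (NOT NOT c AND NOT c) OR e) AND (NOT (NOT NOT c AND NOT c) OR e) AND NOT (NOT NOT c AND NOT c)
= (NOT (NOT NOT c AND NOT c) OR e) AND NOT (NOT NOT c AND NOT c)   — idempotence
= NOT (NOT NOT c AND NOT c)   — absorption
= NOT c OR c   — De Morgan
= TRUE   — complement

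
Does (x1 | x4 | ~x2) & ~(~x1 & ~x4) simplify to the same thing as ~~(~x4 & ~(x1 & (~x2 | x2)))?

No

E1: (x1 | x4 | ~x2) & ~(~x1 & ~x4)
    = (x1 | x4 | ~x2) & (x1 | x4)   [De Morgan]
    = x1 | x4   [absorption]
E2: ~~(~x4 & ~(x1 & (~x2 | x2)))
    = ~~(~x4 & ~x1)   [complement / identity]
    = ~x4 & ~x1   [double negation]
These differ: at x1=1, x2=0, x4=1, E1 = 1 but E2 = 0.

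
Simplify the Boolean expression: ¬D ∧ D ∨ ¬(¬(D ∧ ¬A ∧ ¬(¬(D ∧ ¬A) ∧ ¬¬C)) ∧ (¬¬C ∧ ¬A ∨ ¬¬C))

¬D ∧ D ∨ ¬(¬(D ∧ ¬A ∧ ¬(¬(D ∧ ¬A) ∧ ¬¬C)) ∧ (¬¬C ∧ ¬A ∨ ¬¬C))
= ¬D ∧ D ∨ ¬(¬(D ∧ ¬A ∧ ¬(¬(D ∧ ¬A) ∧ ¬¬C)) ∧ ¬¬C)   — absorption
= ¬(¬(D ∧ ¬A ∧ ¬(¬(D ∧ ¬A) ∧ ¬¬C)) ∧ ¬¬C)   — complement / identity
= D ∧ ¬A ∧ ¬(¬(D ∧ ¬A) ∧ ¬¬C) ∨ ¬C   — De Morgan
= D ∧ ¬A ∧ (D ∧ ¬A ∨ ¬C) ∨ ¬C   — De Morgan
= D ∧ ¬A ∨ ¬C   — absorption

D ∧ ¬A ∨ ¬C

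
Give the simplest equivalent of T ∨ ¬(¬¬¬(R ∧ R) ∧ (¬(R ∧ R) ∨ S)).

T ∨ ¬(¬¬¬(R ∧ R) ∧ (¬(R ∧ R) ∨ S))
= T ∨ ¬(¬(R ∧ R) ∧ (¬(R ∧ R) ∨ S))
= T ∨ ¬¬(R ∧ R)
= T ∨ ¬¬R
= T ∨ R

T ∨ R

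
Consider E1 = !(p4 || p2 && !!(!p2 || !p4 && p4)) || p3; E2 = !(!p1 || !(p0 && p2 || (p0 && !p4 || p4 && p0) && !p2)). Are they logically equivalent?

No

E1: !(p4 || p2 && !!(!p2 || !p4 && p4)) || p3
    = !(p4 || p2 && (!p2 || !p4 && p4)) || p3   [double negation]
    = !(p4 || p2 && !p2) || p3   [complement / identity]
    = !p4 || p3   [complement / identity]
E2: !(!p1 || !(p0 && p2 || (p0 && !p4 || p4 && p0) && !p2))
    = !(!p1 || !(p0 && p2 || p0 && !p2))   [distribution]
    = !(!p1 || !p0)   [distribution]
    = p1 && p0   [De Morgan]
These differ: at p0=1, p1=0, p2=1, p3=1, p4=0, E1 = 1 but E2 = 0.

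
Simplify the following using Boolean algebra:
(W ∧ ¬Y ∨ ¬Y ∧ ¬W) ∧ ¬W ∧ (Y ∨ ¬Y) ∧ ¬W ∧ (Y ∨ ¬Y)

(W ∧ ¬Y ∨ ¬Y ∧ ¬W) ∧ ¬W ∧ (Y ∨ ¬Y) ∧ ¬W ∧ (Y ∨ ¬Y)
= (W ∧ ¬Y ∨ ¬Y ∧ ¬W) ∧ ¬W ∧ (Y ∨ ¬Y)
= ¬Y ∧ ¬W ∧ (Y ∨ ¬Y)
= ¬Y ∧ ¬W

¬Y ∧ ¬W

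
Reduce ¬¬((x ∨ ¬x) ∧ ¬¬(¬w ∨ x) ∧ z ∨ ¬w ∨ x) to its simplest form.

¬w ∨ x

¬¬((x ∨ ¬x) ∧ ¬¬(¬w ∨ x) ∧ z ∨ ¬w ∨ x)
= ¬¬((x ∨ ¬x) ∧ (¬w ∨ x) ∧ z ∨ ¬w ∨ x)
= (x ∨ ¬x) ∧ (¬w ∨ x) ∧ z ∨ ¬w ∨ x
= (¬w ∨ x) ∧ z ∨ ¬w ∨ x
= ¬w ∨ x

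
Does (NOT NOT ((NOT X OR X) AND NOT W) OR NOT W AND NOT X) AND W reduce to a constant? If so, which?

yes, False

(NOT NOT ((NOT X OR X) AND NOT W) OR NOT W AND NOT X) AND W
= ((NOT X OR X) AND NOT W OR NOT W AND NOT X) AND W   — double negation
= (NOT W OR NOT W AND NOT X) AND W   — complement / identity
= NOT W AND W   — absorption
= FALSE   — complement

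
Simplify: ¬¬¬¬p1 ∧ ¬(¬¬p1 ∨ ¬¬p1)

¬¬¬¬p1 ∧ ¬(¬¬p1 ∨ ¬¬p1)
= ¬¬p1 ∧ ¬(¬¬p1 ∨ ¬¬p1)
= p1 ∧ ¬(¬¬p1 ∨ ¬¬p1)
= p1 ∧ ¬¬¬p1
= p1 ∧ ¬p1
= False

False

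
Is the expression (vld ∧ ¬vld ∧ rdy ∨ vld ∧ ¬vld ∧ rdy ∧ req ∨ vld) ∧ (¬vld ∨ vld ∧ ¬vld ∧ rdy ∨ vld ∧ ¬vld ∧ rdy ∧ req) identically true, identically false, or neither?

identically false

(vld ∧ ¬vld ∧ rdy ∨ vld ∧ ¬vld ∧ rdy ∧ req ∨ vld) ∧ (¬vld ∨ vld ∧ ¬vld ∧ rdy ∨ vld ∧ ¬vld ∧ rdy ∧ req)
= vld ∧ ¬vld ∨ vld ∧ ¬vld ∧ rdy ∨ vld ∧ ¬vld ∧ rdy ∧ req
= vld ∧ ¬vld ∨ vld ∧ ¬vld ∧ rdy
= vld ∧ ¬vld
= False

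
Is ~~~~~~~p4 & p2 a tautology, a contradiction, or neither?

~~~~~~~p4 & p2
= ~~~~~p4 & p2   [double negation]
= ~~~p4 & p2   [double negation]
= ~p4 & p2   [double negation]
This depends on p2, p4, so it is not a constant.

neither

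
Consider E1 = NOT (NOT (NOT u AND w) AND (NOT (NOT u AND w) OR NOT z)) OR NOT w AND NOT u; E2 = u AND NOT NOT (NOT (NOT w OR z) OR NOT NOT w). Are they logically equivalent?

E1: NOT (NOT (NOT u AND w) AND (NOT (NOT u AND w) OR NOT z)) OR NOT w AND NOT u
    = NOT NOT (NOT u AND w) OR NOT w AND NOT u
    = NOT u AND w OR NOT w AND NOT u
    = NOT u
E2: u AND NOT NOT (NOT (NOT w OR z) OR NOT NOT w)
    = u AND NOT ((NOT w OR z) AND NOT w)
    = u AND NOT NOT w
    = u AND w
These differ: at u=0, w=1, z=1, E1 = 1 but E2 = 0.

No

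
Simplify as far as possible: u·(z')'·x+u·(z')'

u·(z')'·x+u·(z')'
= u·(z')'
= u·z

u·z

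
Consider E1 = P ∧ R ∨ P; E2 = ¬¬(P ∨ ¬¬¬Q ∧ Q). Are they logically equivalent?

Yes

E1: P ∧ R ∨ P
    = P   — absorption
E2: ¬¬(P ∨ ¬¬¬Q ∧ Q)
    = ¬¬(P ∨ ¬Q ∧ Q)   — double negation
    = P ∨ ¬Q ∧ Q   — double negation
    = P   — complement / identity
Both reduce to P, so they are equivalent.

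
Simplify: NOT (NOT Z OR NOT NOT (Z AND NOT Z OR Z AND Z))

NOT (NOT Z OR NOT NOT (Z AND NOT Z OR Z AND Z))
= NOT (NOT Z OR NOT NOT Z)   (distribution)
= Z AND NOT Z   (De Morgan)
= FALSE   (complement)

FALSE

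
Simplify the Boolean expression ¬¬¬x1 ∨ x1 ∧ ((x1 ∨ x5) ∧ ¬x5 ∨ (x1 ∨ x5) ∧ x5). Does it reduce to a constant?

True

¬¬¬x1 ∨ x1 ∧ ((x1 ∨ x5) ∧ ¬x5 ∨ (x1 ∨ x5) ∧ x5)
= ¬¬¬x1 ∨ x1 ∧ (x1 ∨ x5)   (distribution)
= ¬x1 ∨ x1 ∧ (x1 ∨ x5)   (double negation)
= ¬x1 ∨ x1   (absorption)
= True   (complement)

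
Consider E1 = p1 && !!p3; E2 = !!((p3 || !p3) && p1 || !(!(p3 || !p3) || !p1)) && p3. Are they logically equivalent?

E1: p1 && !!p3
    = p1 && p3   — double negation
E2: !!((p3 || !p3) && p1 || !(!(p3 || !p3) || !p1)) && p3
    = !!((p3 || !p3) && p1 || (p3 || !p3) && p1) && p3   — De Morgan
    = !!((p3 || !p3) && p1) && p3   — idempotence
    = (p3 || !p3) && p1 && p3   — double negation
    = p1 && p3   — complement / identity
Both reduce to p1 && p3, so they are equivalent.

Yes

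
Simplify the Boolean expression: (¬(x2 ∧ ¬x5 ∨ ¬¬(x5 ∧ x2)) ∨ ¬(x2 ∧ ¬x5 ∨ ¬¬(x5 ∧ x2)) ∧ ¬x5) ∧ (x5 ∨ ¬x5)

¬x2

(¬(x2 ∧ ¬x5 ∨ ¬¬(x5 ∧ x2)) ∨ ¬(x2 ∧ ¬x5 ∨ ¬¬(x5 ∧ x2)) ∧ ¬x5) ∧ (x5 ∨ ¬x5)
= ¬(x2 ∧ ¬x5 ∨ ¬¬(x5 ∧ x2)) ∧ (x5 ∨ ¬x5)   (absorption)
= ¬(x2 ∧ ¬x5 ∨ ¬¬(x5 ∧ x2))   (complement / identity)
= ¬(x2 ∧ ¬x5 ∨ x5 ∧ x2)   (double negation)
= ¬x2   (distribution)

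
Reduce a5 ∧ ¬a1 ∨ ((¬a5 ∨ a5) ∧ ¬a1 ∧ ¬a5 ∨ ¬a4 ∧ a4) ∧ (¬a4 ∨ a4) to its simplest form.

a5 ∧ ¬a1 ∨ ((¬a5 ∨ a5) ∧ ¬a1 ∧ ¬a5 ∨ ¬a4 ∧ a4) ∧ (¬a4 ∨ a4)
= a5 ∧ ¬a1 ∨ (¬a5 ∨ a5) ∧ ¬a1 ∧ ¬a5 ∧ (¬a4 ∨ a4)
= a5 ∧ ¬a1 ∨ ¬a1 ∧ ¬a5 ∧ (¬a4 ∨ a4)
= a5 ∧ ¬a1 ∨ ¬a1 ∧ ¬a5
= ¬a1

¬a1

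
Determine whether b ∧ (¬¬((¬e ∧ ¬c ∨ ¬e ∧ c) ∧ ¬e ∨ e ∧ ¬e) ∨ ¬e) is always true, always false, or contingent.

b ∧ (¬¬((¬e ∧ ¬c ∨ ¬e ∧ c) ∧ ¬e ∨ e ∧ ¬e) ∨ ¬e)
= b ∧ (¬¬(¬e ∧ ¬e ∨ e ∧ ¬e) ∨ ¬e)   — distribution
= b ∧ (¬¬¬e ∨ ¬e)   — distribution
= b ∧ (¬e ∨ ¬e)   — double negation
= b ∧ ¬e   — idempotence
This depends on b, e, so it is not a constant.

contingent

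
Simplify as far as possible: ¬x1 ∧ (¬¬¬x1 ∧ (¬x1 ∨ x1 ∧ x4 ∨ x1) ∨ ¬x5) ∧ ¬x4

¬x1 ∧ (¬¬¬x1 ∧ (¬x1 ∨ x1 ∧ x4 ∨ x1) ∨ ¬x5) ∧ ¬x4
= ¬x1 ∧ (¬¬¬x1 ∧ (¬x1 ∨ x1) ∨ ¬x5) ∧ ¬x4   [absorption]
= ¬x1 ∧ (¬x1 ∧ (¬x1 ∨ x1) ∨ ¬x5) ∧ ¬x4   [double negation]
= ¬x1 ∧ (¬x1 ∨ ¬x5) ∧ ¬x4   [complement / identity]
= ¬x1 ∧ ¬x4   [absorption]

¬x1 ∧ ¬x4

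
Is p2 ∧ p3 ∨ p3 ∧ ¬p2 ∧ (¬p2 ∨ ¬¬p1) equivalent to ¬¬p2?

No

E1: p2 ∧ p3 ∨ p3 ∧ ¬p2 ∧ (¬p2 ∨ ¬¬p1)
    = p2 ∧ p3 ∨ p3 ∧ ¬p2 ∧ (¬p2 ∨ p1)   [double negation]
    = p2 ∧ p3 ∨ p3 ∧ ¬p2   [absorption]
    = p3   [distribution]
E2: ¬¬p2
    = p2   [double negation]
These differ: at p1=1, p2=0, p3=1, E1 = 1 but E2 = 0.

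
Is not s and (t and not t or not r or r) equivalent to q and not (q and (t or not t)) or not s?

E1: not s and (t and not t or not r or r)
    = not s and (not r or r)   [complement / identity]
    = not s   [complement / identity]
E2: q and not (q and (t or not t)) or not s
    = q and not q or not s   [complement / identity]
    = not s   [complement / identity]
Both reduce to not s, so they are equivalent.

Yes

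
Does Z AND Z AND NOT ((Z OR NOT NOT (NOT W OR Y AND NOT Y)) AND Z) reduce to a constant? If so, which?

Z AND Z AND NOT ((Z OR NOT NOT (NOT W OR Y AND NOT Y)) AND Z)
= Z AND NOT ((Z OR NOT NOT (NOT W OR Y AND NOT Y)) AND Z)   — idempotence
= Z AND NOT ((Z OR NOT NOT NOT W) AND Z)   — complement / identity
= Z AND NOT ((Z OR NOT W) AND Z)   — double negation
= Z AND NOT Z   — absorption
= FALSE   — complement

yes, False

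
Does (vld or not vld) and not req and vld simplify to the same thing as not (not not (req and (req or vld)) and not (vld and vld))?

E1: (vld or not vld) and not req and vld
    = not req and vld   (complement / identity)
E2: not (not not (req and (req or vld)) and not (vld and vld))
    = not (not not (req and (req or vld)) and not vld)   (idempotence)
    = not (req and (req or vld)) or vld   (De Morgan)
    = not req or vld   (absorption)
These differ: at req=0, vld=0, E1 = 0 but E2 = 1.

No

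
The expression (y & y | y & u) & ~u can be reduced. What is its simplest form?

y & ~u

(y & y | y & u) & ~u
= (y | u) & y & ~u   — distribution
= y & ~u   — absorption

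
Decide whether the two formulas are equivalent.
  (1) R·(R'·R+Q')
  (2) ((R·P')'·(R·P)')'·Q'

E1: R·(R'·R+Q')
    = R·Q'   [complement / identity]
E2: ((R·P')'·(R·P)')'·Q'
    = (R·P'+R·P)·Q'   [De Morgan]
    = R·Q'   [distribution]
Both reduce to R·Q', so they are equivalent.

Yes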